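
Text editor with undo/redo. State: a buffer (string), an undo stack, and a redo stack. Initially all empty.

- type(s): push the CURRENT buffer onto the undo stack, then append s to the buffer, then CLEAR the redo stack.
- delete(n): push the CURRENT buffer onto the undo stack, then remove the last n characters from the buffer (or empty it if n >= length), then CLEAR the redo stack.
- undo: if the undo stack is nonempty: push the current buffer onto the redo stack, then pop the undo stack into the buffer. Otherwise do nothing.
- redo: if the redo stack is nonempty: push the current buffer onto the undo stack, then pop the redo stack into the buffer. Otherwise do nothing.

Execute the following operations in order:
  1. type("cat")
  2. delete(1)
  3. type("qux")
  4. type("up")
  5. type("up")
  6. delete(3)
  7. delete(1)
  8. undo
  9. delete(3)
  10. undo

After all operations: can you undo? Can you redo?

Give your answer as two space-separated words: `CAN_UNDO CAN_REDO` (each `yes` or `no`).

Answer: yes yes

Derivation:
After op 1 (type): buf='cat' undo_depth=1 redo_depth=0
After op 2 (delete): buf='ca' undo_depth=2 redo_depth=0
After op 3 (type): buf='caqux' undo_depth=3 redo_depth=0
After op 4 (type): buf='caquxup' undo_depth=4 redo_depth=0
After op 5 (type): buf='caquxupup' undo_depth=5 redo_depth=0
After op 6 (delete): buf='caquxu' undo_depth=6 redo_depth=0
After op 7 (delete): buf='caqux' undo_depth=7 redo_depth=0
After op 8 (undo): buf='caquxu' undo_depth=6 redo_depth=1
After op 9 (delete): buf='caq' undo_depth=7 redo_depth=0
After op 10 (undo): buf='caquxu' undo_depth=6 redo_depth=1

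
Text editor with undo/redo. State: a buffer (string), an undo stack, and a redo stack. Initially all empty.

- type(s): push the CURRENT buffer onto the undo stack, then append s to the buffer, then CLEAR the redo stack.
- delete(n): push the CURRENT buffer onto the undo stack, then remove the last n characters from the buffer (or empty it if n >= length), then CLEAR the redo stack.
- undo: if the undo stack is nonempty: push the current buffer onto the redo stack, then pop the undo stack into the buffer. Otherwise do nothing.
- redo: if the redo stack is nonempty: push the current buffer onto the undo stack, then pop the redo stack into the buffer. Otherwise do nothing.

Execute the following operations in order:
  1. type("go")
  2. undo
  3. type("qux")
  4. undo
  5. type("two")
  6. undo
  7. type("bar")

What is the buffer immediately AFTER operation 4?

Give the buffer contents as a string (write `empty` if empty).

Answer: empty

Derivation:
After op 1 (type): buf='go' undo_depth=1 redo_depth=0
After op 2 (undo): buf='(empty)' undo_depth=0 redo_depth=1
After op 3 (type): buf='qux' undo_depth=1 redo_depth=0
After op 4 (undo): buf='(empty)' undo_depth=0 redo_depth=1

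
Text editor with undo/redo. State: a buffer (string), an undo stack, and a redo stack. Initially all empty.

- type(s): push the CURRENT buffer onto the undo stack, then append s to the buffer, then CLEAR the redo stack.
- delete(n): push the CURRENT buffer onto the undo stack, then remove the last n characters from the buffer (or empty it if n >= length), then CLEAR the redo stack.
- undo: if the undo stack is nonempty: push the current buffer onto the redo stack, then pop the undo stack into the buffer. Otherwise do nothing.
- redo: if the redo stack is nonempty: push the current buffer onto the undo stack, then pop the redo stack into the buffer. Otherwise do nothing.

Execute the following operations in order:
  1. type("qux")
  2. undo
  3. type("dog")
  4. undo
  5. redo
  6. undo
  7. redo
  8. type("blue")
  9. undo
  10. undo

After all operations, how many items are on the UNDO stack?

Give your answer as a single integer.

After op 1 (type): buf='qux' undo_depth=1 redo_depth=0
After op 2 (undo): buf='(empty)' undo_depth=0 redo_depth=1
After op 3 (type): buf='dog' undo_depth=1 redo_depth=0
After op 4 (undo): buf='(empty)' undo_depth=0 redo_depth=1
After op 5 (redo): buf='dog' undo_depth=1 redo_depth=0
After op 6 (undo): buf='(empty)' undo_depth=0 redo_depth=1
After op 7 (redo): buf='dog' undo_depth=1 redo_depth=0
After op 8 (type): buf='dogblue' undo_depth=2 redo_depth=0
After op 9 (undo): buf='dog' undo_depth=1 redo_depth=1
After op 10 (undo): buf='(empty)' undo_depth=0 redo_depth=2

Answer: 0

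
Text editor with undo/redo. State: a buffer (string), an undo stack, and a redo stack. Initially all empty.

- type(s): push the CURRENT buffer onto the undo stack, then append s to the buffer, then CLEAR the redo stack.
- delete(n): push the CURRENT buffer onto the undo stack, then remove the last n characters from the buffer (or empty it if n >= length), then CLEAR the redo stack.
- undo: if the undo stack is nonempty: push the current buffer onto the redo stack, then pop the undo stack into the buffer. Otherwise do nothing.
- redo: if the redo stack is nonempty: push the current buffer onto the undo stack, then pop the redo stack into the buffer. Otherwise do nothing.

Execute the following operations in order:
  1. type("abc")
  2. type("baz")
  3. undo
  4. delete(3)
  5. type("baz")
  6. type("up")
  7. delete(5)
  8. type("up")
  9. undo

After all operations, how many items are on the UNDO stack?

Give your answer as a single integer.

After op 1 (type): buf='abc' undo_depth=1 redo_depth=0
After op 2 (type): buf='abcbaz' undo_depth=2 redo_depth=0
After op 3 (undo): buf='abc' undo_depth=1 redo_depth=1
After op 4 (delete): buf='(empty)' undo_depth=2 redo_depth=0
After op 5 (type): buf='baz' undo_depth=3 redo_depth=0
After op 6 (type): buf='bazup' undo_depth=4 redo_depth=0
After op 7 (delete): buf='(empty)' undo_depth=5 redo_depth=0
After op 8 (type): buf='up' undo_depth=6 redo_depth=0
After op 9 (undo): buf='(empty)' undo_depth=5 redo_depth=1

Answer: 5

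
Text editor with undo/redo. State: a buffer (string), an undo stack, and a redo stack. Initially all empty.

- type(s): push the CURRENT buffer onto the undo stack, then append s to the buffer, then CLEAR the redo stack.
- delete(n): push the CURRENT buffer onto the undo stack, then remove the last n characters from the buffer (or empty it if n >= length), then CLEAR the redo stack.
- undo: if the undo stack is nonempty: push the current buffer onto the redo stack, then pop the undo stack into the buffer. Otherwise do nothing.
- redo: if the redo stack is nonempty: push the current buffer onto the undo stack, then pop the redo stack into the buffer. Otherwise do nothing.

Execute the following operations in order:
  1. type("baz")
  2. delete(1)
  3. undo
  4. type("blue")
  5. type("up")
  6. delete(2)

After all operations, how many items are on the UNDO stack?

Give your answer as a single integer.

After op 1 (type): buf='baz' undo_depth=1 redo_depth=0
After op 2 (delete): buf='ba' undo_depth=2 redo_depth=0
After op 3 (undo): buf='baz' undo_depth=1 redo_depth=1
After op 4 (type): buf='bazblue' undo_depth=2 redo_depth=0
After op 5 (type): buf='bazblueup' undo_depth=3 redo_depth=0
After op 6 (delete): buf='bazblue' undo_depth=4 redo_depth=0

Answer: 4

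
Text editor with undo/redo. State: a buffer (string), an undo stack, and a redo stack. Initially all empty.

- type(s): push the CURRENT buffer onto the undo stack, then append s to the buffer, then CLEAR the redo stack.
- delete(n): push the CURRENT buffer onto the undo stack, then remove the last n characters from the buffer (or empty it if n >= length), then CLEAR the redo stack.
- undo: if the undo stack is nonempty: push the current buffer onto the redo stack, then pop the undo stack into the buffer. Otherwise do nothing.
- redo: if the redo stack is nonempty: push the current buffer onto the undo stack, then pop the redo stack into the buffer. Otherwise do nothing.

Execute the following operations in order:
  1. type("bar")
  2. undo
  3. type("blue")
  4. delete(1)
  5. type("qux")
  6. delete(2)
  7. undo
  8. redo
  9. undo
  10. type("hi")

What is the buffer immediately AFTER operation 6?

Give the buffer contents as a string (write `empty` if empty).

Answer: bluq

Derivation:
After op 1 (type): buf='bar' undo_depth=1 redo_depth=0
After op 2 (undo): buf='(empty)' undo_depth=0 redo_depth=1
After op 3 (type): buf='blue' undo_depth=1 redo_depth=0
After op 4 (delete): buf='blu' undo_depth=2 redo_depth=0
After op 5 (type): buf='bluqux' undo_depth=3 redo_depth=0
After op 6 (delete): buf='bluq' undo_depth=4 redo_depth=0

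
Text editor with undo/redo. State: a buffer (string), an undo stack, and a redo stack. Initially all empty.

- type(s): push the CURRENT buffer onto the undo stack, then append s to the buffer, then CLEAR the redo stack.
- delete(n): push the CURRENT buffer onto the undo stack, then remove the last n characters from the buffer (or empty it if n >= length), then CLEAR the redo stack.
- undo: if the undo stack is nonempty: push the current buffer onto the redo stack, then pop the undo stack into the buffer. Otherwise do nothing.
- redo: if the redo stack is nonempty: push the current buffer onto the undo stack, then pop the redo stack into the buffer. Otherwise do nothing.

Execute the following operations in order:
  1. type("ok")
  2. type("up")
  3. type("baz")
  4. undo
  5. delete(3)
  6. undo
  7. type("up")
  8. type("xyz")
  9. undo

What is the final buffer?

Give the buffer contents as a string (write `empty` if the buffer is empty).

Answer: okupup

Derivation:
After op 1 (type): buf='ok' undo_depth=1 redo_depth=0
After op 2 (type): buf='okup' undo_depth=2 redo_depth=0
After op 3 (type): buf='okupbaz' undo_depth=3 redo_depth=0
After op 4 (undo): buf='okup' undo_depth=2 redo_depth=1
After op 5 (delete): buf='o' undo_depth=3 redo_depth=0
After op 6 (undo): buf='okup' undo_depth=2 redo_depth=1
After op 7 (type): buf='okupup' undo_depth=3 redo_depth=0
After op 8 (type): buf='okupupxyz' undo_depth=4 redo_depth=0
After op 9 (undo): buf='okupup' undo_depth=3 redo_depth=1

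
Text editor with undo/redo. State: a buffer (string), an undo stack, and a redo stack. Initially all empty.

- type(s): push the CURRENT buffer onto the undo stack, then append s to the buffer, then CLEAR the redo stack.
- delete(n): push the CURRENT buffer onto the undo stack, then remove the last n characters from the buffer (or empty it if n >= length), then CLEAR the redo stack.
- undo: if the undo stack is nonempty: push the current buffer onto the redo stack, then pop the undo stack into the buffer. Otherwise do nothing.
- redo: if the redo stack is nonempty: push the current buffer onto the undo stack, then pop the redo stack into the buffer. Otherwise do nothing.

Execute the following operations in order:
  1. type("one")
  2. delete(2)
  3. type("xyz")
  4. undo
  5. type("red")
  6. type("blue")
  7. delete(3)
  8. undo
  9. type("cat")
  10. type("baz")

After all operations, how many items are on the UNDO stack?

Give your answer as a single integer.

After op 1 (type): buf='one' undo_depth=1 redo_depth=0
After op 2 (delete): buf='o' undo_depth=2 redo_depth=0
After op 3 (type): buf='oxyz' undo_depth=3 redo_depth=0
After op 4 (undo): buf='o' undo_depth=2 redo_depth=1
After op 5 (type): buf='ored' undo_depth=3 redo_depth=0
After op 6 (type): buf='oredblue' undo_depth=4 redo_depth=0
After op 7 (delete): buf='oredb' undo_depth=5 redo_depth=0
After op 8 (undo): buf='oredblue' undo_depth=4 redo_depth=1
After op 9 (type): buf='oredbluecat' undo_depth=5 redo_depth=0
After op 10 (type): buf='oredbluecatbaz' undo_depth=6 redo_depth=0

Answer: 6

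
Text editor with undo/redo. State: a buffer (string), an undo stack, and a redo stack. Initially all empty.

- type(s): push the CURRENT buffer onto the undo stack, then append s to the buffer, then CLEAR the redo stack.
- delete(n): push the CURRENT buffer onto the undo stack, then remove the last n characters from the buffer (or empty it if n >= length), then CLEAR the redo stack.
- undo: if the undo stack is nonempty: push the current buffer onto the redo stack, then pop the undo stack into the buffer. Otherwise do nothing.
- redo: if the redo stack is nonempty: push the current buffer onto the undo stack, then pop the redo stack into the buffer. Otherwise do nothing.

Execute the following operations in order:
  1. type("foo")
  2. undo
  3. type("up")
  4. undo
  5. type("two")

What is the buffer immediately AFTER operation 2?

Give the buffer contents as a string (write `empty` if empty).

Answer: empty

Derivation:
After op 1 (type): buf='foo' undo_depth=1 redo_depth=0
After op 2 (undo): buf='(empty)' undo_depth=0 redo_depth=1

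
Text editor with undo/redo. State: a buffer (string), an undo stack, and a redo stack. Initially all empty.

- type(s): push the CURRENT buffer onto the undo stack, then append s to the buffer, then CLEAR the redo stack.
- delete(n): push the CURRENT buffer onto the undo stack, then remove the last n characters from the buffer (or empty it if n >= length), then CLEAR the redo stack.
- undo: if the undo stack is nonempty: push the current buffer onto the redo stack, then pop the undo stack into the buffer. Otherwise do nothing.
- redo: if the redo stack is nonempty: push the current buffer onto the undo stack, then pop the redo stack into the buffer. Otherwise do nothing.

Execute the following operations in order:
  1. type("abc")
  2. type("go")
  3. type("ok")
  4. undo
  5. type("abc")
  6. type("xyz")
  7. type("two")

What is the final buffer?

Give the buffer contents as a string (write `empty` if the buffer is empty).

After op 1 (type): buf='abc' undo_depth=1 redo_depth=0
After op 2 (type): buf='abcgo' undo_depth=2 redo_depth=0
After op 3 (type): buf='abcgook' undo_depth=3 redo_depth=0
After op 4 (undo): buf='abcgo' undo_depth=2 redo_depth=1
After op 5 (type): buf='abcgoabc' undo_depth=3 redo_depth=0
After op 6 (type): buf='abcgoabcxyz' undo_depth=4 redo_depth=0
After op 7 (type): buf='abcgoabcxyztwo' undo_depth=5 redo_depth=0

Answer: abcgoabcxyztwo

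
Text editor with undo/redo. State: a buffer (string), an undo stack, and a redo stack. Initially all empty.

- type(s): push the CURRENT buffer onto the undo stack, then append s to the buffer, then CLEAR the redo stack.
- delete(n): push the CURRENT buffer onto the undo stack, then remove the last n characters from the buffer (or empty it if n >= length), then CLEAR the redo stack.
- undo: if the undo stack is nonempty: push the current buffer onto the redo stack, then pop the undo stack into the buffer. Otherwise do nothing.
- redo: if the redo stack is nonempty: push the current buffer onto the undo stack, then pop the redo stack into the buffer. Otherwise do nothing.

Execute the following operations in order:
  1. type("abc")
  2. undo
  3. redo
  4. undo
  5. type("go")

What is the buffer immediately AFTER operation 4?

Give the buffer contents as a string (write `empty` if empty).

After op 1 (type): buf='abc' undo_depth=1 redo_depth=0
After op 2 (undo): buf='(empty)' undo_depth=0 redo_depth=1
After op 3 (redo): buf='abc' undo_depth=1 redo_depth=0
After op 4 (undo): buf='(empty)' undo_depth=0 redo_depth=1

Answer: empty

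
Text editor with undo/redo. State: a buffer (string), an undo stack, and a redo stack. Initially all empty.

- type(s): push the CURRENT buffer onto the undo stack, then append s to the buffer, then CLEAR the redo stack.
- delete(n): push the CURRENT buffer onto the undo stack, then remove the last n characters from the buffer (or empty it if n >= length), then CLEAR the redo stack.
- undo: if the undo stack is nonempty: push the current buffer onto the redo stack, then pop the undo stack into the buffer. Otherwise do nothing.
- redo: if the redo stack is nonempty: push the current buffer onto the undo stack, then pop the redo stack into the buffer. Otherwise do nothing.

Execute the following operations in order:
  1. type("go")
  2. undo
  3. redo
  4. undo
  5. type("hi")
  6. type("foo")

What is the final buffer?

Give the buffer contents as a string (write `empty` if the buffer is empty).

Answer: hifoo

Derivation:
After op 1 (type): buf='go' undo_depth=1 redo_depth=0
After op 2 (undo): buf='(empty)' undo_depth=0 redo_depth=1
After op 3 (redo): buf='go' undo_depth=1 redo_depth=0
After op 4 (undo): buf='(empty)' undo_depth=0 redo_depth=1
After op 5 (type): buf='hi' undo_depth=1 redo_depth=0
After op 6 (type): buf='hifoo' undo_depth=2 redo_depth=0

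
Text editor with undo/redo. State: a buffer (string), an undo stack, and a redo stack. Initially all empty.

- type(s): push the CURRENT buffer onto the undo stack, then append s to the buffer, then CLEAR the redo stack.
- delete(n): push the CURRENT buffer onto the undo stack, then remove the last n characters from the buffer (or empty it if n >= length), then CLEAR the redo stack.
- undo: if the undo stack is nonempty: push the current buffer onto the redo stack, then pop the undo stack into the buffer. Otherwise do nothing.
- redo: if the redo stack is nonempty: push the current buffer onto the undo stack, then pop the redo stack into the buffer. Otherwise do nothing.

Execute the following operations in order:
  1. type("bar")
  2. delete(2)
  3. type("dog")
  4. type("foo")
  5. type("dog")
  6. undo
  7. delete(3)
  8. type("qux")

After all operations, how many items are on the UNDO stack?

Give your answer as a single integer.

After op 1 (type): buf='bar' undo_depth=1 redo_depth=0
After op 2 (delete): buf='b' undo_depth=2 redo_depth=0
After op 3 (type): buf='bdog' undo_depth=3 redo_depth=0
After op 4 (type): buf='bdogfoo' undo_depth=4 redo_depth=0
After op 5 (type): buf='bdogfoodog' undo_depth=5 redo_depth=0
After op 6 (undo): buf='bdogfoo' undo_depth=4 redo_depth=1
After op 7 (delete): buf='bdog' undo_depth=5 redo_depth=0
After op 8 (type): buf='bdogqux' undo_depth=6 redo_depth=0

Answer: 6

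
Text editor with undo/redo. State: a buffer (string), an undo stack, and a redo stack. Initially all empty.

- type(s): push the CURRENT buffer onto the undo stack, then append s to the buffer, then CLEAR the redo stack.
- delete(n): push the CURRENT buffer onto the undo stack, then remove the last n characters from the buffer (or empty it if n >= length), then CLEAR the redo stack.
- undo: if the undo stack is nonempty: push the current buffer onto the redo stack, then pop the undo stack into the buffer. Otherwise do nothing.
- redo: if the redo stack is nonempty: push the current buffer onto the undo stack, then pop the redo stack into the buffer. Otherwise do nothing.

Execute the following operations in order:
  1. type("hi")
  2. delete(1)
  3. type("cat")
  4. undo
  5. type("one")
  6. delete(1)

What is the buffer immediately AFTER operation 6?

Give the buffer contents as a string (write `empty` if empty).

After op 1 (type): buf='hi' undo_depth=1 redo_depth=0
After op 2 (delete): buf='h' undo_depth=2 redo_depth=0
After op 3 (type): buf='hcat' undo_depth=3 redo_depth=0
After op 4 (undo): buf='h' undo_depth=2 redo_depth=1
After op 5 (type): buf='hone' undo_depth=3 redo_depth=0
After op 6 (delete): buf='hon' undo_depth=4 redo_depth=0

Answer: hon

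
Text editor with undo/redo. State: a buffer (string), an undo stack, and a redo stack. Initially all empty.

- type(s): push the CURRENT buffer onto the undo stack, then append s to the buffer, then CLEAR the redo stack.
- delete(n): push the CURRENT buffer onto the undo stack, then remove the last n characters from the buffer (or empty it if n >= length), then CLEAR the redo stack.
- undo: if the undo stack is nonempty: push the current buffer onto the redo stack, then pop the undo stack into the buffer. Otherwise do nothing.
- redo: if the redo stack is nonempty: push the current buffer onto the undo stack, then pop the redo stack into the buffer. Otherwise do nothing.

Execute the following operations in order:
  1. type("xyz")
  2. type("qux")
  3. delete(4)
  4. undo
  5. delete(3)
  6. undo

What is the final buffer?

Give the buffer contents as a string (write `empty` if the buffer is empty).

After op 1 (type): buf='xyz' undo_depth=1 redo_depth=0
After op 2 (type): buf='xyzqux' undo_depth=2 redo_depth=0
After op 3 (delete): buf='xy' undo_depth=3 redo_depth=0
After op 4 (undo): buf='xyzqux' undo_depth=2 redo_depth=1
After op 5 (delete): buf='xyz' undo_depth=3 redo_depth=0
After op 6 (undo): buf='xyzqux' undo_depth=2 redo_depth=1

Answer: xyzqux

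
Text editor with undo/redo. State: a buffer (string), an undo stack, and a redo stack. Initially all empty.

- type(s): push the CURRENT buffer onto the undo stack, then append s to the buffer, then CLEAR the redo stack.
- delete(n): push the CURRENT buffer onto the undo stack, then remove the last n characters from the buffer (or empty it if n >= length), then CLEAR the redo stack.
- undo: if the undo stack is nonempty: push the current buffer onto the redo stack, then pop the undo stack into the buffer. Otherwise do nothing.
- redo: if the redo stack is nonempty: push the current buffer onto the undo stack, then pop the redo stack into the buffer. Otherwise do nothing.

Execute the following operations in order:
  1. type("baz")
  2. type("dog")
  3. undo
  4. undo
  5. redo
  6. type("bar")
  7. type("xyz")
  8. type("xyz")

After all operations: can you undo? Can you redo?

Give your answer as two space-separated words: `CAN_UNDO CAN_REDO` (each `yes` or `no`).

After op 1 (type): buf='baz' undo_depth=1 redo_depth=0
After op 2 (type): buf='bazdog' undo_depth=2 redo_depth=0
After op 3 (undo): buf='baz' undo_depth=1 redo_depth=1
After op 4 (undo): buf='(empty)' undo_depth=0 redo_depth=2
After op 5 (redo): buf='baz' undo_depth=1 redo_depth=1
After op 6 (type): buf='bazbar' undo_depth=2 redo_depth=0
After op 7 (type): buf='bazbarxyz' undo_depth=3 redo_depth=0
After op 8 (type): buf='bazbarxyzxyz' undo_depth=4 redo_depth=0

Answer: yes no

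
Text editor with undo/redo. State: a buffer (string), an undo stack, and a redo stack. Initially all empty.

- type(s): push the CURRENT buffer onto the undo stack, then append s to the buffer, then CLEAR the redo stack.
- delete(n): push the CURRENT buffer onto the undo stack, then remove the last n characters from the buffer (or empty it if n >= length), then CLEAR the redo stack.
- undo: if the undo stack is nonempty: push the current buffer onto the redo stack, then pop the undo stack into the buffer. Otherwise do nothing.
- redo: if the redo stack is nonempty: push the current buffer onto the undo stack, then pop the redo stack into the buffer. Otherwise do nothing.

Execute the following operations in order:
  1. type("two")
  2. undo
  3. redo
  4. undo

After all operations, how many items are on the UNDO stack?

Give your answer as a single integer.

Answer: 0

Derivation:
After op 1 (type): buf='two' undo_depth=1 redo_depth=0
After op 2 (undo): buf='(empty)' undo_depth=0 redo_depth=1
After op 3 (redo): buf='two' undo_depth=1 redo_depth=0
After op 4 (undo): buf='(empty)' undo_depth=0 redo_depth=1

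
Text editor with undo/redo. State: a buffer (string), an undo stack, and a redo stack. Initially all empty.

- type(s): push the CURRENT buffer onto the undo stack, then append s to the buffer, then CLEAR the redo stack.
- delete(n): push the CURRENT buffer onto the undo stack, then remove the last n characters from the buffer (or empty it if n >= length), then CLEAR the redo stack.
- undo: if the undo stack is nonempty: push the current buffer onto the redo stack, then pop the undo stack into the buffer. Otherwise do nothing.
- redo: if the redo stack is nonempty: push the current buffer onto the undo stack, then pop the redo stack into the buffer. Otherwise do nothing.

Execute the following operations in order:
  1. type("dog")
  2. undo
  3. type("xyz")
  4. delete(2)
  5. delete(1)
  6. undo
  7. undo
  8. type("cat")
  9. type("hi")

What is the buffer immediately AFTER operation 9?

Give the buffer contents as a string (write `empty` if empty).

Answer: xyzcathi

Derivation:
After op 1 (type): buf='dog' undo_depth=1 redo_depth=0
After op 2 (undo): buf='(empty)' undo_depth=0 redo_depth=1
After op 3 (type): buf='xyz' undo_depth=1 redo_depth=0
After op 4 (delete): buf='x' undo_depth=2 redo_depth=0
After op 5 (delete): buf='(empty)' undo_depth=3 redo_depth=0
After op 6 (undo): buf='x' undo_depth=2 redo_depth=1
After op 7 (undo): buf='xyz' undo_depth=1 redo_depth=2
After op 8 (type): buf='xyzcat' undo_depth=2 redo_depth=0
After op 9 (type): buf='xyzcathi' undo_depth=3 redo_depth=0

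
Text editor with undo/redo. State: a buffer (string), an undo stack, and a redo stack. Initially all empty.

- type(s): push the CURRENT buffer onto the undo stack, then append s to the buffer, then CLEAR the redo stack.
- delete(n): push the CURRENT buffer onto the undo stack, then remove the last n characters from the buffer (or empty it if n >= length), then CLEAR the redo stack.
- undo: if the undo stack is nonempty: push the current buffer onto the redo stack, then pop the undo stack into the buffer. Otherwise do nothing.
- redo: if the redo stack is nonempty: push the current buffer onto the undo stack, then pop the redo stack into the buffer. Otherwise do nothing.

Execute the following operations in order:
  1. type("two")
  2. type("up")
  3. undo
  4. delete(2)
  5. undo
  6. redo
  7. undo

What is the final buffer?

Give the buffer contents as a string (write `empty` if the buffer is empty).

After op 1 (type): buf='two' undo_depth=1 redo_depth=0
After op 2 (type): buf='twoup' undo_depth=2 redo_depth=0
After op 3 (undo): buf='two' undo_depth=1 redo_depth=1
After op 4 (delete): buf='t' undo_depth=2 redo_depth=0
After op 5 (undo): buf='two' undo_depth=1 redo_depth=1
After op 6 (redo): buf='t' undo_depth=2 redo_depth=0
After op 7 (undo): buf='two' undo_depth=1 redo_depth=1

Answer: two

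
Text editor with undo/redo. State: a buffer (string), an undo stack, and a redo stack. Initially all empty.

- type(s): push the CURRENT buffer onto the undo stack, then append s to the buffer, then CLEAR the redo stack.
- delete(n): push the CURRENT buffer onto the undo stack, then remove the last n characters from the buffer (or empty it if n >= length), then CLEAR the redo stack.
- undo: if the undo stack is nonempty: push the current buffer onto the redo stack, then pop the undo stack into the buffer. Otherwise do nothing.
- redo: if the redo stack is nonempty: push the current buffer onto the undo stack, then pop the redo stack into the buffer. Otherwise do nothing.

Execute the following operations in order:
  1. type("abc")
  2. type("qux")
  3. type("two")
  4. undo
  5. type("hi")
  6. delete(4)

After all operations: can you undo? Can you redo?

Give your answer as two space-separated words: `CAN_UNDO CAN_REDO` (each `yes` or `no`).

Answer: yes no

Derivation:
After op 1 (type): buf='abc' undo_depth=1 redo_depth=0
After op 2 (type): buf='abcqux' undo_depth=2 redo_depth=0
After op 3 (type): buf='abcquxtwo' undo_depth=3 redo_depth=0
After op 4 (undo): buf='abcqux' undo_depth=2 redo_depth=1
After op 5 (type): buf='abcquxhi' undo_depth=3 redo_depth=0
After op 6 (delete): buf='abcq' undo_depth=4 redo_depth=0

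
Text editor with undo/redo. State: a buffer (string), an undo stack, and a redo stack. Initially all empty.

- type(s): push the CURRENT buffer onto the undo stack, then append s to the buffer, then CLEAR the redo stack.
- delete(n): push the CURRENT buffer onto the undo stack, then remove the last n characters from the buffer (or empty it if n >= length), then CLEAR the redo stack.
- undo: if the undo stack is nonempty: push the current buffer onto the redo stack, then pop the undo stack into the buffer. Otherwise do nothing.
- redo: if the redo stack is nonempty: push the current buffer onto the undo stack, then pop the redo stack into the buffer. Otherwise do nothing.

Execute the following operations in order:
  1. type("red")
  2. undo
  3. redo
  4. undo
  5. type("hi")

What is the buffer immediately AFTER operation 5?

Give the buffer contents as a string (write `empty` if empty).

After op 1 (type): buf='red' undo_depth=1 redo_depth=0
After op 2 (undo): buf='(empty)' undo_depth=0 redo_depth=1
After op 3 (redo): buf='red' undo_depth=1 redo_depth=0
After op 4 (undo): buf='(empty)' undo_depth=0 redo_depth=1
After op 5 (type): buf='hi' undo_depth=1 redo_depth=0

Answer: hi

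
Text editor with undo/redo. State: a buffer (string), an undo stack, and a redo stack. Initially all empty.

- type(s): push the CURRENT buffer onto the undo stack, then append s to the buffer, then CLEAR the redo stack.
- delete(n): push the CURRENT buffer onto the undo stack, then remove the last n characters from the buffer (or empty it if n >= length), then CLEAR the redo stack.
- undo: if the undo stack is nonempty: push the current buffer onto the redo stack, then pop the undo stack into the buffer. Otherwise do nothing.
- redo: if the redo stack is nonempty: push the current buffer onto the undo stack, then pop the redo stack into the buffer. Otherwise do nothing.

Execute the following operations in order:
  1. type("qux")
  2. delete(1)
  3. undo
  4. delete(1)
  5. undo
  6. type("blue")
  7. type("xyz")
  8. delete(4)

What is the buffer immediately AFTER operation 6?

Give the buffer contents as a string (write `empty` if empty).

After op 1 (type): buf='qux' undo_depth=1 redo_depth=0
After op 2 (delete): buf='qu' undo_depth=2 redo_depth=0
After op 3 (undo): buf='qux' undo_depth=1 redo_depth=1
After op 4 (delete): buf='qu' undo_depth=2 redo_depth=0
After op 5 (undo): buf='qux' undo_depth=1 redo_depth=1
After op 6 (type): buf='quxblue' undo_depth=2 redo_depth=0

Answer: quxblue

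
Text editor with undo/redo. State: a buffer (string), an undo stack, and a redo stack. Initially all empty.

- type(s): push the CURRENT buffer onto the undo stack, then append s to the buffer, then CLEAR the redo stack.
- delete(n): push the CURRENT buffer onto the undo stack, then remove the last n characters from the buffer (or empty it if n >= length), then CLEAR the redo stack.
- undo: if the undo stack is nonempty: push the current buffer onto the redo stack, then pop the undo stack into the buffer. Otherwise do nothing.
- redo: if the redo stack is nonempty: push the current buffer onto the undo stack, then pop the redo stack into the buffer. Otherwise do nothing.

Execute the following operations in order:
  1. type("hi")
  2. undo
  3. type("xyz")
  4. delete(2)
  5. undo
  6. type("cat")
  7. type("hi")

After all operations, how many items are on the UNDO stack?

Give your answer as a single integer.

After op 1 (type): buf='hi' undo_depth=1 redo_depth=0
After op 2 (undo): buf='(empty)' undo_depth=0 redo_depth=1
After op 3 (type): buf='xyz' undo_depth=1 redo_depth=0
After op 4 (delete): buf='x' undo_depth=2 redo_depth=0
After op 5 (undo): buf='xyz' undo_depth=1 redo_depth=1
After op 6 (type): buf='xyzcat' undo_depth=2 redo_depth=0
After op 7 (type): buf='xyzcathi' undo_depth=3 redo_depth=0

Answer: 3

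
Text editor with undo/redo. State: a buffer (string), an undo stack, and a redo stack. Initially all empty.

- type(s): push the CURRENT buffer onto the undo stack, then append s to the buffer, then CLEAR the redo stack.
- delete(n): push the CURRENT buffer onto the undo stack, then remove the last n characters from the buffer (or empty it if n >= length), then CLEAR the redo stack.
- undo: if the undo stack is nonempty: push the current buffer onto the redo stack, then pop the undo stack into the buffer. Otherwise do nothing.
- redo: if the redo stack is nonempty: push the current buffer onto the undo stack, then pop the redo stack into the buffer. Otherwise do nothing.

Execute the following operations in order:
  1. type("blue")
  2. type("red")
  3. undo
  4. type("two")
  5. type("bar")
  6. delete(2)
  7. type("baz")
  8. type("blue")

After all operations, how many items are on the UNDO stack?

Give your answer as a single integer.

After op 1 (type): buf='blue' undo_depth=1 redo_depth=0
After op 2 (type): buf='bluered' undo_depth=2 redo_depth=0
After op 3 (undo): buf='blue' undo_depth=1 redo_depth=1
After op 4 (type): buf='bluetwo' undo_depth=2 redo_depth=0
After op 5 (type): buf='bluetwobar' undo_depth=3 redo_depth=0
After op 6 (delete): buf='bluetwob' undo_depth=4 redo_depth=0
After op 7 (type): buf='bluetwobbaz' undo_depth=5 redo_depth=0
After op 8 (type): buf='bluetwobbazblue' undo_depth=6 redo_depth=0

Answer: 6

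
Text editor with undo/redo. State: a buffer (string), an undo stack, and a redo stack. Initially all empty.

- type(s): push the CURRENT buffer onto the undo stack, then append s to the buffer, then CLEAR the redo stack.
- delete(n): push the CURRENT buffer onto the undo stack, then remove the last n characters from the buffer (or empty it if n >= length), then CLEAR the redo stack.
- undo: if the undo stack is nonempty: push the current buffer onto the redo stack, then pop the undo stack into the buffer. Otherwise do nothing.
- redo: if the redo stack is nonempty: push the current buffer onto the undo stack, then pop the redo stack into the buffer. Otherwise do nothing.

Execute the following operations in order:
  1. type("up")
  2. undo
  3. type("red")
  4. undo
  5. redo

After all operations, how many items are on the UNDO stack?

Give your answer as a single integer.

Answer: 1

Derivation:
After op 1 (type): buf='up' undo_depth=1 redo_depth=0
After op 2 (undo): buf='(empty)' undo_depth=0 redo_depth=1
After op 3 (type): buf='red' undo_depth=1 redo_depth=0
After op 4 (undo): buf='(empty)' undo_depth=0 redo_depth=1
After op 5 (redo): buf='red' undo_depth=1 redo_depth=0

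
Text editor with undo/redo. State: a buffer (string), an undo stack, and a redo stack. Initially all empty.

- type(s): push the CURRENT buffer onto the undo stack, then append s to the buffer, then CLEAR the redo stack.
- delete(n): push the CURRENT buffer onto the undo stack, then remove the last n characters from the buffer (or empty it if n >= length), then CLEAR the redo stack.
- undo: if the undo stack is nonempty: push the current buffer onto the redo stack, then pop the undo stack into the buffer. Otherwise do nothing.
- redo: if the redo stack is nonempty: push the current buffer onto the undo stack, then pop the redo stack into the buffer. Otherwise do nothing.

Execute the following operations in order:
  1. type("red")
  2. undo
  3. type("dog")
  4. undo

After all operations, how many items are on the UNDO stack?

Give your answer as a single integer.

Answer: 0

Derivation:
After op 1 (type): buf='red' undo_depth=1 redo_depth=0
After op 2 (undo): buf='(empty)' undo_depth=0 redo_depth=1
After op 3 (type): buf='dog' undo_depth=1 redo_depth=0
After op 4 (undo): buf='(empty)' undo_depth=0 redo_depth=1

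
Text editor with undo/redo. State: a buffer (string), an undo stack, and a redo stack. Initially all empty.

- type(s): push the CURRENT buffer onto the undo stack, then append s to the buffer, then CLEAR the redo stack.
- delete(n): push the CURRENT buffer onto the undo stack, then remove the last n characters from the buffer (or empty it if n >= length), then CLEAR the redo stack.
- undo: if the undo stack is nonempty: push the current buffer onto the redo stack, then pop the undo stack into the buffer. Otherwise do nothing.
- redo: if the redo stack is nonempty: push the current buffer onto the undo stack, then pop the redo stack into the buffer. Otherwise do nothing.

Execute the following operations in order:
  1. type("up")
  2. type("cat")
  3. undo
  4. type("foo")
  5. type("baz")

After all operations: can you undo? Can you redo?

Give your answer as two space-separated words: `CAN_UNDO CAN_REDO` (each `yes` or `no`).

Answer: yes no

Derivation:
After op 1 (type): buf='up' undo_depth=1 redo_depth=0
After op 2 (type): buf='upcat' undo_depth=2 redo_depth=0
After op 3 (undo): buf='up' undo_depth=1 redo_depth=1
After op 4 (type): buf='upfoo' undo_depth=2 redo_depth=0
After op 5 (type): buf='upfoobaz' undo_depth=3 redo_depth=0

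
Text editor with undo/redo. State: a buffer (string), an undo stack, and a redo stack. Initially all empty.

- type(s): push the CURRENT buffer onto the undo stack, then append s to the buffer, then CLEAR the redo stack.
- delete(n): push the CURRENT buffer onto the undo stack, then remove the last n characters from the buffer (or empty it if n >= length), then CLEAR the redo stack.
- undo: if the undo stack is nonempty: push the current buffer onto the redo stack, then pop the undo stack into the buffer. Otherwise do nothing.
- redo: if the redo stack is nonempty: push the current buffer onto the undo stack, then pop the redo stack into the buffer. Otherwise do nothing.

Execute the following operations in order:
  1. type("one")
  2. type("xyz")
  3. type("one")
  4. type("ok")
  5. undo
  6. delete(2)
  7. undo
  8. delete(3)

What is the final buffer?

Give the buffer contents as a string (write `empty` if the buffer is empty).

Answer: onexyz

Derivation:
After op 1 (type): buf='one' undo_depth=1 redo_depth=0
After op 2 (type): buf='onexyz' undo_depth=2 redo_depth=0
After op 3 (type): buf='onexyzone' undo_depth=3 redo_depth=0
After op 4 (type): buf='onexyzoneok' undo_depth=4 redo_depth=0
After op 5 (undo): buf='onexyzone' undo_depth=3 redo_depth=1
After op 6 (delete): buf='onexyzo' undo_depth=4 redo_depth=0
After op 7 (undo): buf='onexyzone' undo_depth=3 redo_depth=1
After op 8 (delete): buf='onexyz' undo_depth=4 redo_depth=0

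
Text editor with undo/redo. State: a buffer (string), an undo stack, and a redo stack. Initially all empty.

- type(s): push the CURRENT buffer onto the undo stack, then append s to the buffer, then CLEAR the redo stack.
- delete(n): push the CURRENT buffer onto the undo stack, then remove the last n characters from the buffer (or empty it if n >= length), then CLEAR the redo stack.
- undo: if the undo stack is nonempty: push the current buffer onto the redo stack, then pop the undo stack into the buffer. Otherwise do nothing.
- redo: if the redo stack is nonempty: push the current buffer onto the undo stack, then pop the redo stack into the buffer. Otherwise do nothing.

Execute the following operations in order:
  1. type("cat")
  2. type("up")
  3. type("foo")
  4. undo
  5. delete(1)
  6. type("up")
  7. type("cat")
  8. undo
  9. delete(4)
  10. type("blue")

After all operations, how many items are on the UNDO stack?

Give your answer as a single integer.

Answer: 6

Derivation:
After op 1 (type): buf='cat' undo_depth=1 redo_depth=0
After op 2 (type): buf='catup' undo_depth=2 redo_depth=0
After op 3 (type): buf='catupfoo' undo_depth=3 redo_depth=0
After op 4 (undo): buf='catup' undo_depth=2 redo_depth=1
After op 5 (delete): buf='catu' undo_depth=3 redo_depth=0
After op 6 (type): buf='catuup' undo_depth=4 redo_depth=0
After op 7 (type): buf='catuupcat' undo_depth=5 redo_depth=0
After op 8 (undo): buf='catuup' undo_depth=4 redo_depth=1
After op 9 (delete): buf='ca' undo_depth=5 redo_depth=0
After op 10 (type): buf='cablue' undo_depth=6 redo_depth=0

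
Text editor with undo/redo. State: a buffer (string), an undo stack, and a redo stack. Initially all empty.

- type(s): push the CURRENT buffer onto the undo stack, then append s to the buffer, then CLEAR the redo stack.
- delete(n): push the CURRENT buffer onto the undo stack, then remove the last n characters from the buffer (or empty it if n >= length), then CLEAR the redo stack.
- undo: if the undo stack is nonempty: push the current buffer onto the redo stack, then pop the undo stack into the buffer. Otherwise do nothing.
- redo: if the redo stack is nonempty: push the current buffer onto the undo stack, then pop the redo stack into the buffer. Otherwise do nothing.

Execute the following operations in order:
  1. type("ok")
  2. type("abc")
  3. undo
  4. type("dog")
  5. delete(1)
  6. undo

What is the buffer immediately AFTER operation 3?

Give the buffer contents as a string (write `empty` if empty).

Answer: ok

Derivation:
After op 1 (type): buf='ok' undo_depth=1 redo_depth=0
After op 2 (type): buf='okabc' undo_depth=2 redo_depth=0
After op 3 (undo): buf='ok' undo_depth=1 redo_depth=1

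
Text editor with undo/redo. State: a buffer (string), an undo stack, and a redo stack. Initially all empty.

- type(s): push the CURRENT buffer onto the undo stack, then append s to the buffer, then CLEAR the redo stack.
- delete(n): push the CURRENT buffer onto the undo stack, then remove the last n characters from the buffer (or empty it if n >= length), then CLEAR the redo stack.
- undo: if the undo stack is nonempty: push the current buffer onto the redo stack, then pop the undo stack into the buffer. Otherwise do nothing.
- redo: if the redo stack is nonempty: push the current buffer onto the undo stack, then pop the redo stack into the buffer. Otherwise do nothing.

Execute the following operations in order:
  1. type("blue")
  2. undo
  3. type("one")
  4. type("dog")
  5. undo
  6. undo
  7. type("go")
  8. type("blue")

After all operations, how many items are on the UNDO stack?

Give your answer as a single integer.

Answer: 2

Derivation:
After op 1 (type): buf='blue' undo_depth=1 redo_depth=0
After op 2 (undo): buf='(empty)' undo_depth=0 redo_depth=1
After op 3 (type): buf='one' undo_depth=1 redo_depth=0
After op 4 (type): buf='onedog' undo_depth=2 redo_depth=0
After op 5 (undo): buf='one' undo_depth=1 redo_depth=1
After op 6 (undo): buf='(empty)' undo_depth=0 redo_depth=2
After op 7 (type): buf='go' undo_depth=1 redo_depth=0
After op 8 (type): buf='goblue' undo_depth=2 redo_depth=0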